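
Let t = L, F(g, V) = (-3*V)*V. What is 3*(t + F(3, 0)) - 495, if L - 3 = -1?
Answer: -489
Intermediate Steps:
F(g, V) = -3*V²
L = 2 (L = 3 - 1 = 2)
t = 2
3*(t + F(3, 0)) - 495 = 3*(2 - 3*0²) - 495 = 3*(2 - 3*0) - 495 = 3*(2 + 0) - 495 = 3*2 - 495 = 6 - 495 = -489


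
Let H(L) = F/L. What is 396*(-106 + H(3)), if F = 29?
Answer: -38148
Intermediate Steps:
H(L) = 29/L
396*(-106 + H(3)) = 396*(-106 + 29/3) = 396*(-289/3) = -38148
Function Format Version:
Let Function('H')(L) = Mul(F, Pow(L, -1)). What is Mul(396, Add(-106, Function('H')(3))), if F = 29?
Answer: -38148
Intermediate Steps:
Function('H')(L) = Mul(29, Pow(L, -1))
Mul(396, Add(-106, Function('H')(3))) = Mul(396, Add(-106, Mul(29, Pow(3, -1)))) = Mul(396, Add(-106, Mul(29, Rational(1, 3)))) = Mul(396, Add(-106, Rational(29, 3))) = Mul(396, Rational(-289, 3)) = -38148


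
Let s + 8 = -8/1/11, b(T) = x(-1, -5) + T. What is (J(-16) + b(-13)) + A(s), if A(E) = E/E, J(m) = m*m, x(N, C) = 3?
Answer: 247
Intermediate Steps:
J(m) = m²
b(T) = 3 + T
s = -96/11 (s = -8 - 8/1/11 = -8 - 8*1*(1/11) = -8 - 8*1/11 = -8 - 8/11 = -96/11 ≈ -8.7273)
A(E) = 1
(J(-16) + b(-13)) + A(s) = ((-16)² + (3 - 13)) + 1 = (256 - 10) + 1 = 246 + 1 = 247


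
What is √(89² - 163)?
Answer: 3*√862 ≈ 88.079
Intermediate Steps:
√(89² - 163) = √(7921 - 163) = √7758 = 3*√862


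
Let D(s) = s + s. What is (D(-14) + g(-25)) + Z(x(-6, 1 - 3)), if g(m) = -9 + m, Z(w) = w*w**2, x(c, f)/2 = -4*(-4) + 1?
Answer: 39242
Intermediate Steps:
D(s) = 2*s
x(c, f) = 34 (x(c, f) = 2*(-4*(-4) + 1) = 2*(16 + 1) = 2*17 = 34)
Z(w) = w**3
(D(-14) + g(-25)) + Z(x(-6, 1 - 3)) = (2*(-14) + (-9 - 25)) + 34**3 = (-28 - 34) + 39304 = -62 + 39304 = 39242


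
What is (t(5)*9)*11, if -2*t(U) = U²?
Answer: -2475/2 ≈ -1237.5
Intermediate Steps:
t(U) = -U²/2
(t(5)*9)*11 = (-½*5²*9)*11 = (-½*25*9)*11 = -25/2*9*11 = -225/2*11 = -2475/2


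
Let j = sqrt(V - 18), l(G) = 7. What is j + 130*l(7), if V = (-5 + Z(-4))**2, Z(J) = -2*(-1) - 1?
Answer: 910 + I*sqrt(2) ≈ 910.0 + 1.4142*I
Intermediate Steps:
Z(J) = 1 (Z(J) = 2 - 1 = 1)
V = 16 (V = (-5 + 1)**2 = (-4)**2 = 16)
j = I*sqrt(2) (j = sqrt(16 - 18) = sqrt(-2) = I*sqrt(2) ≈ 1.4142*I)
j + 130*l(7) = I*sqrt(2) + 130*7 = I*sqrt(2) + 910 = 910 + I*sqrt(2)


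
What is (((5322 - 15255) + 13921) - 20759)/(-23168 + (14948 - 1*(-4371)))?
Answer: 16771/3849 ≈ 4.3572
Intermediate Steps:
(((5322 - 15255) + 13921) - 20759)/(-23168 + (14948 - 1*(-4371))) = ((-9933 + 13921) - 20759)/(-23168 + (14948 + 4371)) = (3988 - 20759)/(-23168 + 19319) = -16771/(-3849) = -16771*(-1/3849) = 16771/3849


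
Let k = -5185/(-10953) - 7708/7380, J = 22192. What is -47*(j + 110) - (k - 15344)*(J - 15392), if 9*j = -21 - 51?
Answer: 1142817281558/10953 ≈ 1.0434e+8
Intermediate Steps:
j = -8 (j = (-21 - 51)/9 = (⅑)*(-72) = -8)
k = -31274/54765 (k = -5185*(-1/10953) - 7708*1/7380 = 5185/10953 - 47/45 = -31274/54765 ≈ -0.57106)
-47*(j + 110) - (k - 15344)*(J - 15392) = -47*(-8 + 110) - (-31274/54765 - 15344)*(22192 - 15392) = -47*102 - (-840345434)*6800/54765 = -4794 - 1*(-1142869790240/10953) = -4794 + 1142869790240/10953 = 1142817281558/10953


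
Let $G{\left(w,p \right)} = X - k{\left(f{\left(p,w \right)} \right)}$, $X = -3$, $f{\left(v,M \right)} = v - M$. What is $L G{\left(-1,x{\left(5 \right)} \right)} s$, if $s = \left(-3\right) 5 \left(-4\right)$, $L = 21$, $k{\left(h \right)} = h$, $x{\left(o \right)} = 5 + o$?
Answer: $-17640$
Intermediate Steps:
$G{\left(w,p \right)} = -3 + w - p$ ($G{\left(w,p \right)} = -3 - \left(p - w\right) = -3 + w - p$)
$s = 60$ ($s = \left(-15\right) \left(-4\right) = 60$)
$L G{\left(-1,x{\left(5 \right)} \right)} s = 21 \left(-3 - 1 - \left(5 + 5\right)\right) 60 = 21 \left(-3 - 1 - 10\right) 60 = 21 \left(-14\right) 60 = \left(-294\right) 60 = -17640$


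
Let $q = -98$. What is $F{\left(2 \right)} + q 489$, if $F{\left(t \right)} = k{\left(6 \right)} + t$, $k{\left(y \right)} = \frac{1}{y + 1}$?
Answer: $- \frac{335439}{7} \approx -47920.0$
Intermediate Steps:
$k{\left(y \right)} = \frac{1}{1 + y}$
$F{\left(t \right)} = \frac{1}{7} + t$ ($F{\left(t \right)} = \frac{1}{1 + 6} + t = \frac{1}{7} + t$)
$F{\left(2 \right)} + q 489 = \left(\frac{1}{7} + 2\right) - 47922 = \frac{15}{7} - 47922 = - \frac{335439}{7}$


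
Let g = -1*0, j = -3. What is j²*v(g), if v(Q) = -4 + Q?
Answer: -36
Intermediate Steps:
g = 0
j²*v(g) = (-3)²*(-4 + 0) = 9*(-4) = -36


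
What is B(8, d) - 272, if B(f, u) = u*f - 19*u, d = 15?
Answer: -437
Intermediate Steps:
B(f, u) = -19*u + f*u (B(f, u) = f*u - 19*u = -19*u + f*u)
B(8, d) - 272 = 15*(-19 + 8) - 272 = 15*(-11) - 272 = -165 - 272 = -437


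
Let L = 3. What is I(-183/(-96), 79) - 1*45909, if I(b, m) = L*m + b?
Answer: -1461443/32 ≈ -45670.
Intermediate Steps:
I(b, m) = b + 3*m (I(b, m) = 3*m + b = b + 3*m)
I(-183/(-96), 79) - 1*45909 = (-183/(-96) + 3*79) - 1*45909 = (-183*(-1/96) + 237) - 45909 = (61/32 + 237) - 45909 = 7645/32 - 45909 = -1461443/32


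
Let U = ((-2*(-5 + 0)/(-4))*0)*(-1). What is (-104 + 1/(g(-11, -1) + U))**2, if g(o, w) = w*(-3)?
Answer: 96721/9 ≈ 10747.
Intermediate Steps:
U = 0 (U = ((-2*(-5)*(-1/4))*0)*(-1) = ((10*(-1/4))*0)*(-1) = -5/2*0*(-1) = 0*(-1) = 0)
g(o, w) = -3*w
(-104 + 1/(g(-11, -1) + U))**2 = (-104 + 1/(-3*(-1) + 0))**2 = (-104 + 1/(3 + 0))**2 = (-104 + 1/3)**2 = (-311/3)**2 = 96721/9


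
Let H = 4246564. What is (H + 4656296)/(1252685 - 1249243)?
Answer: 4451430/1721 ≈ 2586.5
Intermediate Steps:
(H + 4656296)/(1252685 - 1249243) = (4246564 + 4656296)/(1252685 - 1249243) = 8902860/3442 = 8902860*(1/3442) = 4451430/1721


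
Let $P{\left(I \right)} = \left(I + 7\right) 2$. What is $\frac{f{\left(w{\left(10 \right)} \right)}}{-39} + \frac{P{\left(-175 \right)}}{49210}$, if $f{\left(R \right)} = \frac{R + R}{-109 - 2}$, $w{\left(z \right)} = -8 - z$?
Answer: $- \frac{692}{45695} \approx -0.015144$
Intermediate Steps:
$f{\left(R \right)} = - \frac{2 R}{111}$ ($f{\left(R \right)} = \frac{2 R}{-111} = 2 R \left(- \frac{1}{111}\right) = - \frac{2 R}{111}$)
$P{\left(I \right)} = 14 + 2 I$ ($P{\left(I \right)} = \left(7 + I\right) 2 = 14 + 2 I$)
$\frac{f{\left(w{\left(10 \right)} \right)}}{-39} + \frac{P{\left(-175 \right)}}{49210} = \frac{\left(- \frac{2}{111}\right) \left(-8 - 10\right)}{-39} + \frac{14 + 2 \left(-175\right)}{49210} = - \frac{2 \left(-8 - 10\right)}{111} \left(- \frac{1}{39}\right) + \left(14 - 350\right) \frac{1}{49210} = \left(- \frac{2}{111}\right) \left(-18\right) \left(- \frac{1}{39}\right) - \frac{24}{3515} = \frac{12}{37} \left(- \frac{1}{39}\right) - \frac{24}{3515} = - \frac{4}{481} - \frac{24}{3515} = - \frac{692}{45695}$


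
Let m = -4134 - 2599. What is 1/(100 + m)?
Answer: -1/6633 ≈ -0.00015076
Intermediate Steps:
m = -6733
1/(100 + m) = 1/(100 - 6733) = 1/(-6633) = -1/6633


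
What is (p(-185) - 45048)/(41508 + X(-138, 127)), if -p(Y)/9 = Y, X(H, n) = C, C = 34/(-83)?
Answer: -3600789/3445130 ≈ -1.0452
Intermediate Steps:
C = -34/83 (C = 34*(-1/83) = -34/83 ≈ -0.40964)
X(H, n) = -34/83
p(Y) = -9*Y
(p(-185) - 45048)/(41508 + X(-138, 127)) = (-9*(-185) - 45048)/(41508 - 34/83) = (1665 - 45048)/(3445130/83) = -43383*83/3445130 = -3600789/3445130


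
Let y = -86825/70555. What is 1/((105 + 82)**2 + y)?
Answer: 14111/493430194 ≈ 2.8598e-5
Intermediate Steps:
y = -17365/14111 (y = -86825*1/70555 = -17365/14111 ≈ -1.2306)
1/((105 + 82)**2 + y) = 1/((105 + 82)**2 - 17365/14111) = 1/(187**2 - 17365/14111) = 1/(34969 - 17365/14111) = 1/(493430194/14111) = 14111/493430194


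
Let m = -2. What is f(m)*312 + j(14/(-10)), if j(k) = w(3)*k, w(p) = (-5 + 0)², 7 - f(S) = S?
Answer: 2773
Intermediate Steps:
f(S) = 7 - S
w(p) = 25 (w(p) = (-5)² = 25)
j(k) = 25*k
f(m)*312 + j(14/(-10)) = (7 - 1*(-2))*312 + 25*(14/(-10)) = (7 + 2)*312 + 25*(14*(-⅒)) = 9*312 + 25*(-7/5) = 2808 - 35 = 2773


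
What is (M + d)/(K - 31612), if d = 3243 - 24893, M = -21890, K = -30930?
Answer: 21770/31271 ≈ 0.69617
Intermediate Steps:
d = -21650
(M + d)/(K - 31612) = (-21890 - 21650)/(-30930 - 31612) = -43540/(-62542) = -43540*(-1/62542) = 21770/31271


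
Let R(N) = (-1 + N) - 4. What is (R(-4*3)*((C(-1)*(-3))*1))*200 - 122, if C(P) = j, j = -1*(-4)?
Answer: 40678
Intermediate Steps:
j = 4
C(P) = 4
R(N) = -5 + N
(R(-4*3)*((C(-1)*(-3))*1))*200 - 122 = ((-5 - 4*3)*((4*(-3))*1))*200 - 122 = ((-5 - 12)*(-12*1))*200 - 122 = -17*(-12)*200 - 122 = 204*200 - 122 = 40800 - 122 = 40678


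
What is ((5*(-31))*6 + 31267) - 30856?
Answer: -519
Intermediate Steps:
((5*(-31))*6 + 31267) - 30856 = (-155*6 + 31267) - 30856 = (-930 + 31267) - 30856 = 30337 - 30856 = -519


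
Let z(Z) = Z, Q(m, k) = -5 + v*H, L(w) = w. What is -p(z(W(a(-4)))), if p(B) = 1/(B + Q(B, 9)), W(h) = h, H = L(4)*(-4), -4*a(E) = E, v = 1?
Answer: 1/20 ≈ 0.050000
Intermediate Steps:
a(E) = -E/4
H = -16 (H = 4*(-4) = -16)
Q(m, k) = -21 (Q(m, k) = -5 + 1*(-16) = -5 - 16 = -21)
p(B) = 1/(-21 + B) (p(B) = 1/(B - 21) = 1/(-21 + B))
-p(z(W(a(-4)))) = -1/(-21 - ¼*(-4)) = -1/(-21 + 1) = -1/(-20) = -1*(-1/20) = 1/20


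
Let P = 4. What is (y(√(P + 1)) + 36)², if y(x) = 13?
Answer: 2401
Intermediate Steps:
(y(√(P + 1)) + 36)² = (13 + 36)² = 49² = 2401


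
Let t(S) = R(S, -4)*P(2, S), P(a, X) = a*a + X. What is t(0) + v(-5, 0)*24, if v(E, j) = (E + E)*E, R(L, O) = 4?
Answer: 1216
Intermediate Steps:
P(a, X) = X + a² (P(a, X) = a² + X = X + a²)
v(E, j) = 2*E² (v(E, j) = (2*E)*E = 2*E²)
t(S) = 16 + 4*S (t(S) = 4*(S + 2²) = 4*(S + 4) = 4*(4 + S) = 16 + 4*S)
t(0) + v(-5, 0)*24 = (16 + 4*0) + (2*(-5)²)*24 = (16 + 0) + (2*25)*24 = 16 + 50*24 = 16 + 1200 = 1216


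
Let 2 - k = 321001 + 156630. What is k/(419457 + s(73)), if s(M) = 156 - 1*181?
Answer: -477629/419432 ≈ -1.1388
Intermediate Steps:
s(M) = -25 (s(M) = 156 - 181 = -25)
k = -477629 (k = 2 - (321001 + 156630) = 2 - 1*477631 = 2 - 477631 = -477629)
k/(419457 + s(73)) = -477629/(419457 - 25) = -477629/419432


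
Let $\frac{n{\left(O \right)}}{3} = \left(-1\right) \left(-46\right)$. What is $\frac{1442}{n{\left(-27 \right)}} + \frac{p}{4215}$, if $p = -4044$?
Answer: $\frac{919993}{96945} \approx 9.4898$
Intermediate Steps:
$n{\left(O \right)} = 138$ ($n{\left(O \right)} = 3 \left(\left(-1\right) \left(-46\right)\right) = 3 \cdot 46 = 138$)
$\frac{1442}{n{\left(-27 \right)}} + \frac{p}{4215} = \frac{1442}{138} - \frac{4044}{4215} = 1442 \cdot \frac{1}{138} - \frac{1348}{1405} = \frac{721}{69} - \frac{1348}{1405} = \frac{919993}{96945}$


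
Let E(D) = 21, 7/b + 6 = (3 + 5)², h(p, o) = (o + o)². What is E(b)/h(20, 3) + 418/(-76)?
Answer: -59/12 ≈ -4.9167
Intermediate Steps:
h(p, o) = 4*o² (h(p, o) = (2*o)² = 4*o²)
b = 7/58 (b = 7/(-6 + (3 + 5)²) = 7/(-6 + 8²) = 7/(-6 + 64) = 7/58 ≈ 0.12069)
E(b)/h(20, 3) + 418/(-76) = 21/((4*3²)) + 418/(-76) = 21/((4*9)) + 418*(-1/76) = 21/36 - 11/2 = 21*(1/36) - 11/2 = 7/12 - 11/2 = -59/12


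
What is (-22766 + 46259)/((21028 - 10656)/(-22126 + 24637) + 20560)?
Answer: 58990923/51636532 ≈ 1.1424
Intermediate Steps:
(-22766 + 46259)/((21028 - 10656)/(-22126 + 24637) + 20560) = 23493/(10372/2511 + 20560) = 23493/(51636532/2511) = 23493*(2511/51636532) = 58990923/51636532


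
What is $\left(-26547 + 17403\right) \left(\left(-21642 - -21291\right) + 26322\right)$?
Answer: $-237478824$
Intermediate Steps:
$\left(-26547 + 17403\right) \left(\left(-21642 - -21291\right) + 26322\right) = - 9144 \left(\left(-21642 + 21291\right) + 26322\right) = - 9144 \left(-351 + 26322\right) = \left(-9144\right) 25971 = -237478824$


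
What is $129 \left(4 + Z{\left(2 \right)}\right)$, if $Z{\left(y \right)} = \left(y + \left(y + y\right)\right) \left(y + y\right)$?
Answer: $3612$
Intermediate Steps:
$Z{\left(y \right)} = 6 y^{2}$ ($Z{\left(y \right)} = \left(y + 2 y\right) 2 y = 3 y 2 y = 6 y^{2}$)
$129 \left(4 + Z{\left(2 \right)}\right) = 129 \left(4 + 6 \cdot 2^{2}\right) = 129 \left(4 + 6 \cdot 4\right) = 129 \left(4 + 24\right) = 129 \cdot 28 = 3612$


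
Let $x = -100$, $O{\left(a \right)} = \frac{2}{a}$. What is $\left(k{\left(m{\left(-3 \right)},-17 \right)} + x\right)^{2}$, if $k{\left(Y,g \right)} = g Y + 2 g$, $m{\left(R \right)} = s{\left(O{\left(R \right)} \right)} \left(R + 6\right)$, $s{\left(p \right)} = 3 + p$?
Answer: $64009$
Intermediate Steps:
$m{\left(R \right)} = \left(3 + \frac{2}{R}\right) \left(6 + R\right)$ ($m{\left(R \right)} = \left(3 + \frac{2}{R}\right) \left(R + 6\right) = \left(3 + \frac{2}{R}\right) \left(6 + R\right)$)
$k{\left(Y,g \right)} = 2 g + Y g$ ($k{\left(Y,g \right)} = Y g + 2 g = 2 g + Y g$)
$\left(k{\left(m{\left(-3 \right)},-17 \right)} + x\right)^{2} = \left(- 17 \left(2 + \left(20 + 3 \left(-3\right) + \frac{12}{-3}\right)\right) - 100\right)^{2} = \left(- 17 \left(2 + \left(20 - 9 + 12 \left(- \frac{1}{3}\right)\right)\right) - 100\right)^{2} = \left(- 17 \left(2 - -7\right) - 100\right)^{2} = \left(- 17 \left(2 + 7\right) - 100\right)^{2} = \left(\left(-17\right) 9 - 100\right)^{2} = \left(-153 - 100\right)^{2} = \left(-253\right)^{2} = 64009$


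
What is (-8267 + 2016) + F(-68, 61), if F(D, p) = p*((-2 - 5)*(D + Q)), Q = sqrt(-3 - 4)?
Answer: 22785 - 427*I*sqrt(7) ≈ 22785.0 - 1129.7*I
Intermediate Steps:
Q = I*sqrt(7) (Q = sqrt(-7) = I*sqrt(7) ≈ 2.6458*I)
F(D, p) = p*(-7*D - 7*I*sqrt(7)) (F(D, p) = p*((-2 - 5)*(D + I*sqrt(7))) = p*(-7*(D + I*sqrt(7))) = p*(-7*D - 7*I*sqrt(7)))
(-8267 + 2016) + F(-68, 61) = (-8267 + 2016) - 7*61*(-68 + I*sqrt(7)) = -6251 + (29036 - 427*I*sqrt(7)) = 22785 - 427*I*sqrt(7)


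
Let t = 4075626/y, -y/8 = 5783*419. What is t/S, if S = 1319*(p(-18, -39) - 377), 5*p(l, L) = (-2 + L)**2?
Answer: 3396355/869322489136 ≈ 3.9069e-6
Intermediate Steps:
p(l, L) = (-2 + L)**2/5
y = -19384616 (y = -46264*419 = -8*2423077 = -19384616)
t = -2037813/9692308 (t = 4075626/(-19384616) = 4075626*(-1/19384616) = -2037813/9692308 ≈ -0.21025)
S = -269076/5 (S = 1319*((-2 - 39)**2/5 - 377) = 1319*((1/5)*(-41)**2 - 377) = 1319*((1/5)*1681 - 377) = 1319*(1681/5 - 377) = 1319*(-204/5) = -269076/5 ≈ -53815.)
t/S = -2037813/(9692308*(-269076/5)) = -2037813/9692308*(-5/269076) = 3396355/869322489136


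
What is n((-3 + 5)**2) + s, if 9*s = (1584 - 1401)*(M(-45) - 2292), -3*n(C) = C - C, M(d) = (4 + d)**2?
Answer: -37271/3 ≈ -12424.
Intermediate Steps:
n(C) = 0 (n(C) = -(C - C)/3 = -1/3*0 = 0)
s = -37271/3 (s = ((1584 - 1401)*((4 - 45)**2 - 2292))/9 = (183*((-41)**2 - 2292))/9 = (183*(1681 - 2292))/9 = (183*(-611))/9 = (1/9)*(-111813) = -37271/3 ≈ -12424.)
n((-3 + 5)**2) + s = 0 - 37271/3 = -37271/3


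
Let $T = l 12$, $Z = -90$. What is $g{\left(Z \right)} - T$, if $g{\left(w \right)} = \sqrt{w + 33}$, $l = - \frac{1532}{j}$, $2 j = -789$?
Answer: $- \frac{12256}{263} + i \sqrt{57} \approx -46.601 + 7.5498 i$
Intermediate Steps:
$j = - \frac{789}{2}$ ($j = \frac{1}{2} \left(-789\right) = - \frac{789}{2} \approx -394.5$)
$l = \frac{3064}{789}$ ($l = - \frac{1532}{- \frac{789}{2}} = \left(-1532\right) \left(- \frac{2}{789}\right) = \frac{3064}{789} \approx 3.8834$)
$g{\left(w \right)} = \sqrt{33 + w}$
$T = \frac{12256}{263}$ ($T = \frac{3064}{789} \cdot 12 = \frac{12256}{263} \approx 46.601$)
$g{\left(Z \right)} - T = \sqrt{33 - 90} - \frac{12256}{263} = \sqrt{-57} - \frac{12256}{263} = i \sqrt{57} - \frac{12256}{263} = - \frac{12256}{263} + i \sqrt{57}$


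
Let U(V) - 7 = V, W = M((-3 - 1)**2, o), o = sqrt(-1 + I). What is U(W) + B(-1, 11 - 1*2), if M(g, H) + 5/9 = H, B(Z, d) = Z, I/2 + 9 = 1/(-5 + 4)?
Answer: 49/9 + I*sqrt(21) ≈ 5.4444 + 4.5826*I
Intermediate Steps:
I = -20 (I = -18 + 2/(-5 + 4) = -18 + 2/(-1) = -18 + 2*(-1) = -18 - 2 = -20)
o = I*sqrt(21) (o = sqrt(-1 - 20) = sqrt(-21) = I*sqrt(21) ≈ 4.5826*I)
M(g, H) = -5/9 + H
W = -5/9 + I*sqrt(21) ≈ -0.55556 + 4.5826*I
U(V) = 7 + V
U(W) + B(-1, 11 - 1*2) = (7 + (-5/9 + I*sqrt(21))) - 1 = (58/9 + I*sqrt(21)) - 1 = 49/9 + I*sqrt(21)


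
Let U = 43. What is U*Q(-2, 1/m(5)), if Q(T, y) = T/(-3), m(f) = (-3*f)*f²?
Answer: 86/3 ≈ 28.667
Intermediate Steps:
m(f) = -3*f³
Q(T, y) = -T/3 (Q(T, y) = T*(-⅓) = -T/3)
U*Q(-2, 1/m(5)) = 43*(-⅓*(-2)) = 43*(⅔) = 86/3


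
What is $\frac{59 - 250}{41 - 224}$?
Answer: $\frac{191}{183} \approx 1.0437$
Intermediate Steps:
$\frac{59 - 250}{41 - 224} = - \frac{191}{-183} = \left(-191\right) \left(- \frac{1}{183}\right) = \frac{191}{183}$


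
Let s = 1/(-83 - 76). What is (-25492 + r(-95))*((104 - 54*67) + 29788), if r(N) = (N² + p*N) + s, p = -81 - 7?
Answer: -11289184612/53 ≈ -2.1300e+8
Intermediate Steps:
p = -88
s = -1/159 (s = 1/(-159) = -1/159 ≈ -0.0062893)
r(N) = -1/159 + N² - 88*N (r(N) = (N² - 88*N) - 1/159 = -1/159 + N² - 88*N)
(-25492 + r(-95))*((104 - 54*67) + 29788) = (-25492 + (-1/159 + (-95)² - 88*(-95)))*((104 - 54*67) + 29788) = (-25492 + (-1/159 + 9025 + 8360))*((104 - 3618) + 29788) = (-25492 + 2764214/159)*(-3514 + 29788) = -1289014/159*26274 = -11289184612/53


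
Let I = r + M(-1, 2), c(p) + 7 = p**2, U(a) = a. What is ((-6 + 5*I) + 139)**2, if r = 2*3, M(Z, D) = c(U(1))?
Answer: 17689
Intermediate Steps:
c(p) = -7 + p**2
M(Z, D) = -6 (M(Z, D) = -7 + 1**2 = -7 + 1 = -6)
r = 6
I = 0 (I = 6 - 6 = 0)
((-6 + 5*I) + 139)**2 = ((-6 + 5*0) + 139)**2 = ((-6 + 0) + 139)**2 = (-6 + 139)**2 = 133**2 = 17689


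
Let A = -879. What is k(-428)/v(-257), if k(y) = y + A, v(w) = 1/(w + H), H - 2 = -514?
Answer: 1005083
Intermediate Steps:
H = -512 (H = 2 - 514 = -512)
v(w) = 1/(-512 + w) (v(w) = 1/(w - 512) = 1/(-512 + w))
k(y) = -879 + y (k(y) = y - 879 = -879 + y)
k(-428)/v(-257) = (-879 - 428)/(1/(-512 - 257)) = -1307/(1/(-769)) = -1307/(-1/769) = -1307*(-769) = 1005083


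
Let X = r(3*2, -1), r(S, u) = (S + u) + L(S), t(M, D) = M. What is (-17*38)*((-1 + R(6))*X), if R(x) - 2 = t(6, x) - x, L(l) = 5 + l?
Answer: -10336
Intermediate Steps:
r(S, u) = 5 + u + 2*S (r(S, u) = (S + u) + (5 + S) = 5 + u + 2*S)
X = 16 (X = 5 - 1 + 2*(3*2) = 5 - 1 + 2*6 = 5 - 1 + 12 = 16)
R(x) = 8 - x (R(x) = 2 + (6 - x) = 8 - x)
(-17*38)*((-1 + R(6))*X) = (-17*38)*((-1 + (8 - 1*6))*16) = -646*(-1 + (8 - 6))*16 = -646*(-1 + 2)*16 = -646*16 = -10336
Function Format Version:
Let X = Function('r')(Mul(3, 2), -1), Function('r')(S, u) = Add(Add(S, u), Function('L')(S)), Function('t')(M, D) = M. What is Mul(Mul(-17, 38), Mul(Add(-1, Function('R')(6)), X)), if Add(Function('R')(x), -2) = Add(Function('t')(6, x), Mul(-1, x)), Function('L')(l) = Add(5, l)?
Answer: -10336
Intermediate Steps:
Function('r')(S, u) = Add(5, u, Mul(2, S)) (Function('r')(S, u) = Add(Add(S, u), Add(5, S)) = Add(5, u, Mul(2, S)))
X = 16 (X = Add(5, -1, Mul(2, Mul(3, 2))) = Add(5, -1, Mul(2, 6)) = Add(5, -1, 12) = 16)
Function('R')(x) = Add(8, Mul(-1, x)) (Function('R')(x) = Add(2, Add(6, Mul(-1, x))) = Add(8, Mul(-1, x)))
Mul(Mul(-17, 38), Mul(Add(-1, Function('R')(6)), X)) = Mul(Mul(-17, 38), Mul(Add(-1, Add(8, Mul(-1, 6))), 16)) = Mul(-646, Mul(Add(-1, Add(8, -6)), 16)) = Mul(-646, Mul(Add(-1, 2), 16)) = Mul(-646, Mul(1, 16)) = Mul(-646, 16) = -10336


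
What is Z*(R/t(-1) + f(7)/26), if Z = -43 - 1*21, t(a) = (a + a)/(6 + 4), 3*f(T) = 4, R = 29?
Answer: 361792/39 ≈ 9276.7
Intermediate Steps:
f(T) = 4/3 (f(T) = (⅓)*4 = 4/3)
t(a) = a/5 (t(a) = (2*a)/10 = (2*a)*(⅒) = a/5)
Z = -64 (Z = -43 - 21 = -64)
Z*(R/t(-1) + f(7)/26) = -64*(29/(((⅕)*(-1))) + (4/3)/26) = -64*(29/(-⅕) + (4/3)*(1/26)) = -64*(29*(-5) + 2/39) = -64*(-145 + 2/39) = -64*(-5653/39) = 361792/39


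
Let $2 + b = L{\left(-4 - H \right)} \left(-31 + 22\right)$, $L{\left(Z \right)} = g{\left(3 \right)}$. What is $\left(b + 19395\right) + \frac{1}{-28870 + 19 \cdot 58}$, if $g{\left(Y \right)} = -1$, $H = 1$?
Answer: $\frac{538754735}{27768} \approx 19402.0$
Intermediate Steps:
$L{\left(Z \right)} = -1$
$b = 7$ ($b = -2 - \left(-31 + 22\right) = -2 - -9 = -2 + 9 = 7$)
$\left(b + 19395\right) + \frac{1}{-28870 + 19 \cdot 58} = \left(7 + 19395\right) + \frac{1}{-28870 + 19 \cdot 58} = 19402 + \frac{1}{-28870 + 1102} = 19402 + \frac{1}{-27768} = 19402 - \frac{1}{27768} = \frac{538754735}{27768}$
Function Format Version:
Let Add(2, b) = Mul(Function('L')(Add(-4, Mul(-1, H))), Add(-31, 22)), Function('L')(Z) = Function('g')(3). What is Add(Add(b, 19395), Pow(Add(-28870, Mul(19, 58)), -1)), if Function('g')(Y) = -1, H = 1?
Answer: Rational(538754735, 27768) ≈ 19402.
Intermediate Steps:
Function('L')(Z) = -1
b = 7 (b = Add(-2, Mul(-1, Add(-31, 22))) = Add(-2, Mul(-1, -9)) = Add(-2, 9) = 7)
Add(Add(b, 19395), Pow(Add(-28870, Mul(19, 58)), -1)) = Add(Add(7, 19395), Pow(Add(-28870, Mul(19, 58)), -1)) = Add(19402, Pow(Add(-28870, 1102), -1)) = Add(19402, Pow(-27768, -1)) = Add(19402, Rational(-1, 27768)) = Rational(538754735, 27768)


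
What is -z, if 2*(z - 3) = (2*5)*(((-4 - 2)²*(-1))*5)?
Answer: 897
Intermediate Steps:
z = -897 (z = 3 + ((2*5)*(((-4 - 2)²*(-1))*5))/2 = 3 + (10*(((-6)²*(-1))*5))/2 = 3 + (10*((36*(-1))*5))/2 = 3 + (10*(-36*5))/2 = 3 + (10*(-180))/2 = 3 + (½)*(-1800) = 3 - 900 = -897)
-z = -1*(-897) = 897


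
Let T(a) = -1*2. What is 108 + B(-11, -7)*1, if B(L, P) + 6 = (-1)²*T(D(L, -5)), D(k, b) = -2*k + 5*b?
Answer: 100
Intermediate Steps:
T(a) = -2
B(L, P) = -8 (B(L, P) = -6 + (-1)²*(-2) = -6 + 1*(-2) = -6 - 2 = -8)
108 + B(-11, -7)*1 = 108 - 8*1 = 108 - 8 = 100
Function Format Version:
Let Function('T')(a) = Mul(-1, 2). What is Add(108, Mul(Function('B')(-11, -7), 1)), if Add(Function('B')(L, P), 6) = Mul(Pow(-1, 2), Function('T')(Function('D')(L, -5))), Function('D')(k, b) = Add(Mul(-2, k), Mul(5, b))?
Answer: 100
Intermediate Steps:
Function('T')(a) = -2
Function('B')(L, P) = -8 (Function('B')(L, P) = Add(-6, Mul(Pow(-1, 2), -2)) = Add(-6, Mul(1, -2)) = Add(-6, -2) = -8)
Add(108, Mul(Function('B')(-11, -7), 1)) = Add(108, Mul(-8, 1)) = Add(108, -8) = 100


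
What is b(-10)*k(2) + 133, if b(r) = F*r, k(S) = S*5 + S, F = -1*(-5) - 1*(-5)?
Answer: -1067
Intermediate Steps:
F = 10 (F = 5 + 5 = 10)
k(S) = 6*S (k(S) = 5*S + S = 6*S)
b(r) = 10*r
b(-10)*k(2) + 133 = (10*(-10))*(6*2) + 133 = -100*12 + 133 = -1200 + 133 = -1067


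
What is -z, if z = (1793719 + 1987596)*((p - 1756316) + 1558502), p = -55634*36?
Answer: 8321305478970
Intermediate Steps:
p = -2002824
z = -8321305478970 (z = (1793719 + 1987596)*((-2002824 - 1756316) + 1558502) = 3781315*(-3759140 + 1558502) = 3781315*(-2200638) = -8321305478970)
-z = -1*(-8321305478970) = 8321305478970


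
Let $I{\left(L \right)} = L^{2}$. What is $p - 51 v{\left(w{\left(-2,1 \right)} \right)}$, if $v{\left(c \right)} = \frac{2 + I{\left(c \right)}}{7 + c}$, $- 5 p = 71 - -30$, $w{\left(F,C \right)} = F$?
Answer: $- \frac{407}{5} \approx -81.4$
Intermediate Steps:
$p = - \frac{101}{5}$ ($p = - \frac{71 - -30}{5} = - \frac{71 + 30}{5} = \left(- \frac{1}{5}\right) 101 = - \frac{101}{5} \approx -20.2$)
$v{\left(c \right)} = \frac{2 + c^{2}}{7 + c}$
$p - 51 v{\left(w{\left(-2,1 \right)} \right)} = - \frac{101}{5} - 51 \frac{2 + \left(-2\right)^{2}}{7 - 2} = - \frac{101}{5} - 51 \frac{2 + 4}{5} = - \frac{101}{5} - 51 \cdot \frac{1}{5} \cdot 6 = - \frac{101}{5} - \frac{306}{5} = - \frac{407}{5}$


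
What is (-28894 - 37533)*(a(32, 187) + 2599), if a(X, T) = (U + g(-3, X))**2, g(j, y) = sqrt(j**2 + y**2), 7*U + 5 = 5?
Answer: -241262864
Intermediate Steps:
U = 0 (U = -5/7 + (1/7)*5 = -5/7 + 5/7 = 0)
a(X, T) = 9 + X**2 (a(X, T) = (0 + sqrt((-3)**2 + X**2))**2 = (0 + sqrt(9 + X**2))**2 = (sqrt(9 + X**2))**2 = 9 + X**2)
(-28894 - 37533)*(a(32, 187) + 2599) = (-28894 - 37533)*((9 + 32**2) + 2599) = -66427*((9 + 1024) + 2599) = -66427*(1033 + 2599) = -66427*3632 = -241262864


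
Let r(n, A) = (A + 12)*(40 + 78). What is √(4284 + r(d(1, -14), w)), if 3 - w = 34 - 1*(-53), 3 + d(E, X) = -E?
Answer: 18*I*√13 ≈ 64.9*I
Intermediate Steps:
d(E, X) = -3 - E
w = -84 (w = 3 - (34 - 1*(-53)) = 3 - (34 + 53) = 3 - 1*87 = 3 - 87 = -84)
r(n, A) = 1416 + 118*A (r(n, A) = (12 + A)*118 = 1416 + 118*A)
√(4284 + r(d(1, -14), w)) = √(4284 + (1416 + 118*(-84))) = √(4284 + (1416 - 9912)) = √(4284 - 8496) = √(-4212) = 18*I*√13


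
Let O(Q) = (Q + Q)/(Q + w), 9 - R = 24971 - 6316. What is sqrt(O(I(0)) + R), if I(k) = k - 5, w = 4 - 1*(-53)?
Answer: I*sqrt(12604826)/26 ≈ 136.55*I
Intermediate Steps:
R = -18646 (R = 9 - (24971 - 6316) = 9 - 1*18655 = 9 - 18655 = -18646)
w = 57 (w = 4 + 53 = 57)
I(k) = -5 + k
O(Q) = 2*Q/(57 + Q) (O(Q) = (Q + Q)/(Q + 57) = (2*Q)/(57 + Q) = 2*Q/(57 + Q))
sqrt(O(I(0)) + R) = sqrt(2*(-5 + 0)/(57 + (-5 + 0)) - 18646) = sqrt(2*(-5)/(57 - 5) - 18646) = sqrt(2*(-5)/52 - 18646) = sqrt(2*(-5)*(1/52) - 18646) = sqrt(-5/26 - 18646) = sqrt(-484801/26) = I*sqrt(12604826)/26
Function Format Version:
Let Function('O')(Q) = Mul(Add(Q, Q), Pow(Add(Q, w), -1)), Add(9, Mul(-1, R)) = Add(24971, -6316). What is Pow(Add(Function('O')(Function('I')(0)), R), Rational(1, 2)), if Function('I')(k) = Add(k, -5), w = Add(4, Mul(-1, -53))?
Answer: Mul(Rational(1, 26), I, Pow(12604826, Rational(1, 2))) ≈ Mul(136.55, I)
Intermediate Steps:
R = -18646 (R = Add(9, Mul(-1, Add(24971, -6316))) = Add(9, Mul(-1, 18655)) = Add(9, -18655) = -18646)
w = 57 (w = Add(4, 53) = 57)
Function('I')(k) = Add(-5, k)
Function('O')(Q) = Mul(2, Q, Pow(Add(57, Q), -1)) (Function('O')(Q) = Mul(Add(Q, Q), Pow(Add(Q, 57), -1)) = Mul(Mul(2, Q), Pow(Add(57, Q), -1)) = Mul(2, Q, Pow(Add(57, Q), -1)))
Pow(Add(Function('O')(Function('I')(0)), R), Rational(1, 2)) = Pow(Add(Mul(2, Add(-5, 0), Pow(Add(57, Add(-5, 0)), -1)), -18646), Rational(1, 2)) = Pow(Add(Mul(2, -5, Pow(Add(57, -5), -1)), -18646), Rational(1, 2)) = Pow(Add(Mul(2, -5, Pow(52, -1)), -18646), Rational(1, 2)) = Pow(Add(Mul(2, -5, Rational(1, 52)), -18646), Rational(1, 2)) = Pow(Add(Rational(-5, 26), -18646), Rational(1, 2)) = Pow(Rational(-484801, 26), Rational(1, 2)) = Mul(Rational(1, 26), I, Pow(12604826, Rational(1, 2)))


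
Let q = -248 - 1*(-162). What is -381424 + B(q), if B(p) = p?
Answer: -381510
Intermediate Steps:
q = -86 (q = -248 + 162 = -86)
-381424 + B(q) = -381424 - 86 = -381510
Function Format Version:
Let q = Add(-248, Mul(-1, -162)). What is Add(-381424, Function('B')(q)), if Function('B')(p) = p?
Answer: -381510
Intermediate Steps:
q = -86 (q = Add(-248, 162) = -86)
Add(-381424, Function('B')(q)) = Add(-381424, -86) = -381510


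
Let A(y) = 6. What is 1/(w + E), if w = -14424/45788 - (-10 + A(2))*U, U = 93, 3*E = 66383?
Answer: 34341/772650235 ≈ 4.4446e-5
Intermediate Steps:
E = 66383/3 (E = (⅓)*66383 = 66383/3 ≈ 22128.)
w = 4254678/11447 (w = -14424/45788 - (-10 + 6)*93 = -14424*1/45788 - (-4)*93 = -3606/11447 - 1*(-372) = -3606/11447 + 372 = 4254678/11447 ≈ 371.69)
1/(w + E) = 1/(4254678/11447 + 66383/3) = 1/(772650235/34341) = 34341/772650235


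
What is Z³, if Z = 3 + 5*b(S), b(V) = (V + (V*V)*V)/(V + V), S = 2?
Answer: 29791/8 ≈ 3723.9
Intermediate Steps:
b(V) = (V + V³)/(2*V) (b(V) = (V + V²*V)/((2*V)) = (V + V³)*(1/(2*V)) = (V + V³)/(2*V))
Z = 31/2 (Z = 3 + 5*(½ + (½)*2²) = 3 + 5*(½ + (½)*4) = 3 + 5*(½ + 2) = 3 + 5*(5/2) = 3 + 25/2 = 31/2 ≈ 15.500)
Z³ = (31/2)³ = 29791/8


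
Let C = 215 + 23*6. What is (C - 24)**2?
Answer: 108241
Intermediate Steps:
C = 353 (C = 215 + 138 = 353)
(C - 24)**2 = (353 - 24)**2 = 329**2 = 108241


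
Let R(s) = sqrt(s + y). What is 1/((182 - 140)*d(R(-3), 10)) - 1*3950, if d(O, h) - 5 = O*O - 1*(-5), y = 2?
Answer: -1493099/378 ≈ -3950.0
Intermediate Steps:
R(s) = sqrt(2 + s) (R(s) = sqrt(s + 2) = sqrt(2 + s))
d(O, h) = 10 + O**2 (d(O, h) = 5 + (O*O - 1*(-5)) = 5 + (O**2 + 5) = 5 + (5 + O**2) = 10 + O**2)
1/((182 - 140)*d(R(-3), 10)) - 1*3950 = 1/((182 - 140)*(10 + (sqrt(2 - 3))**2)) - 1*3950 = 1/(42*(10 + (sqrt(-1))**2)) - 3950 = 1/(42*(10 + I**2)) - 3950 = 1/(42*(10 - 1)) - 3950 = 1/(42*9) - 3950 = 1/378 - 3950 = -1493099/378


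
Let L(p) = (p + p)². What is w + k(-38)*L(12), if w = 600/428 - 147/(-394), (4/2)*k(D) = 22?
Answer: 267187917/42158 ≈ 6337.8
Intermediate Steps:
k(D) = 11 (k(D) = (½)*22 = 11)
w = 74829/42158 (w = 600*(1/428) - 147*(-1/394) = 150/107 + 147/394 = 74829/42158 ≈ 1.7750)
L(p) = 4*p² (L(p) = (2*p)² = 4*p²)
w + k(-38)*L(12) = 74829/42158 + 11*(4*12²) = 74829/42158 + 11*(4*144) = 74829/42158 + 11*576 = 74829/42158 + 6336 = 267187917/42158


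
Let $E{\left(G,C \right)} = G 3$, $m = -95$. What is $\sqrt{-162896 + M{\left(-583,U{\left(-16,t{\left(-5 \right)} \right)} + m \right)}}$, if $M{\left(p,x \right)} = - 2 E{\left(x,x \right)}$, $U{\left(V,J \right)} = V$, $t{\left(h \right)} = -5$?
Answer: $i \sqrt{162230} \approx 402.78 i$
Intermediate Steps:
$E{\left(G,C \right)} = 3 G$
$M{\left(p,x \right)} = - 6 x$ ($M{\left(p,x \right)} = - 2 \cdot 3 x = - 6 x$)
$\sqrt{-162896 + M{\left(-583,U{\left(-16,t{\left(-5 \right)} \right)} + m \right)}} = \sqrt{-162896 - 6 \left(-16 - 95\right)} = \sqrt{-162896 - -666} = \sqrt{-162896 + 666} = \sqrt{-162230} = i \sqrt{162230}$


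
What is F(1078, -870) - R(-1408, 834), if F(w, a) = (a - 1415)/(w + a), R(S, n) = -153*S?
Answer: -44810477/208 ≈ -2.1544e+5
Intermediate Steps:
F(w, a) = (-1415 + a)/(a + w)
F(1078, -870) - R(-1408, 834) = (-1415 - 870)/(-870 + 1078) - (-153)*(-1408) = -2285/208 - 1*215424 = (1/208)*(-2285) - 215424 = -2285/208 - 215424 = -44810477/208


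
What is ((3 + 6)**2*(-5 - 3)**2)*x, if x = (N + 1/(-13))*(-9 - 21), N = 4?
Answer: -7931520/13 ≈ -6.1012e+5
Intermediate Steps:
x = -1530/13 (x = (4 + 1/(-13))*(-9 - 21) = (4 - 1/13)*(-30) = (51/13)*(-30) = -1530/13 ≈ -117.69)
((3 + 6)**2*(-5 - 3)**2)*x = ((3 + 6)**2*(-5 - 3)**2)*(-1530/13) = (9**2*(-8)**2)*(-1530/13) = (81*64)*(-1530/13) = 5184*(-1530/13) = -7931520/13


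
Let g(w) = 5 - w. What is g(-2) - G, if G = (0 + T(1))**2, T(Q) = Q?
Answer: 6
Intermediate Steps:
G = 1 (G = (0 + 1)**2 = 1**2 = 1)
g(-2) - G = (5 - 1*(-2)) - 1*1 = (5 + 2) - 1 = 7 - 1 = 6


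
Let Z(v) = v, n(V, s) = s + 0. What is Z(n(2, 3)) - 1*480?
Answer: -477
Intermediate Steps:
n(V, s) = s
Z(n(2, 3)) - 1*480 = 3 - 1*480 = 3 - 480 = -477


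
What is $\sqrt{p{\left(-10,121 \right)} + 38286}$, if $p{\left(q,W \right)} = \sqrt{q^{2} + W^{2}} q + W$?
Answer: $\sqrt{38407 - 10 \sqrt{14741}} \approx 192.85$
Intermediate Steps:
$p{\left(q,W \right)} = W + q \sqrt{W^{2} + q^{2}}$ ($p{\left(q,W \right)} = \sqrt{W^{2} + q^{2}} q + W = q \sqrt{W^{2} + q^{2}} + W = W + q \sqrt{W^{2} + q^{2}}$)
$\sqrt{p{\left(-10,121 \right)} + 38286} = \sqrt{\left(121 - 10 \sqrt{121^{2} + \left(-10\right)^{2}}\right) + 38286} = \sqrt{\left(121 - 10 \sqrt{14641 + 100}\right) + 38286} = \sqrt{\left(121 - 10 \sqrt{14741}\right) + 38286} = \sqrt{38407 - 10 \sqrt{14741}}$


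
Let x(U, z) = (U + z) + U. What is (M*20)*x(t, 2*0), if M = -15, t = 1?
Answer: -600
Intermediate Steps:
x(U, z) = z + 2*U
(M*20)*x(t, 2*0) = (-15*20)*(2*0 + 2*1) = -300*(0 + 2) = -300*2 = -600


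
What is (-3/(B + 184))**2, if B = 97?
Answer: 9/78961 ≈ 0.00011398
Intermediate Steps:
(-3/(B + 184))**2 = (-3/(97 + 184))**2 = (-3/281)**2 = 9/78961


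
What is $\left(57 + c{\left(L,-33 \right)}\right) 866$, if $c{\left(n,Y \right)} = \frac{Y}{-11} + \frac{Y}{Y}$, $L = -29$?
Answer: $52826$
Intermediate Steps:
$c{\left(n,Y \right)} = 1 - \frac{Y}{11}$ ($c{\left(n,Y \right)} = Y \left(- \frac{1}{11}\right) + 1 = - \frac{Y}{11} + 1 = 1 - \frac{Y}{11}$)
$\left(57 + c{\left(L,-33 \right)}\right) 866 = \left(57 + \left(1 - -3\right)\right) 866 = \left(57 + \left(1 + 3\right)\right) 866 = \left(57 + 4\right) 866 = 61 \cdot 866 = 52826$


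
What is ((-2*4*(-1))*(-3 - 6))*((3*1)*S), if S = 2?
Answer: -432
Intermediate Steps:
((-2*4*(-1))*(-3 - 6))*((3*1)*S) = ((-2*4*(-1))*(-3 - 6))*((3*1)*2) = (-8*(-1)*(-9))*(3*2) = (8*(-9))*6 = -72*6 = -432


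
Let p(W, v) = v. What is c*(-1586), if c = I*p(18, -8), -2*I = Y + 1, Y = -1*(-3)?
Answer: -25376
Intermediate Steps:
Y = 3
I = -2 (I = -(3 + 1)/2 = -½*4 = -2)
c = 16 (c = -2*(-8) = 16)
c*(-1586) = 16*(-1586) = -25376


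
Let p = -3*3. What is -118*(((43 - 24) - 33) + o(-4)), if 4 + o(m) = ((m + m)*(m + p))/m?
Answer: 5192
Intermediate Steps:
p = -9
o(m) = -22 + 2*m (o(m) = -4 + ((m + m)*(m - 9))/m = -4 + ((2*m)*(-9 + m))/m = -4 + (2*m*(-9 + m))/m = -4 + (-18 + 2*m) = -22 + 2*m)
-118*(((43 - 24) - 33) + o(-4)) = -118*(((43 - 24) - 33) + (-22 + 2*(-4))) = -118*((19 - 33) + (-22 - 8)) = -118*(-14 - 30) = -118*(-44) = 5192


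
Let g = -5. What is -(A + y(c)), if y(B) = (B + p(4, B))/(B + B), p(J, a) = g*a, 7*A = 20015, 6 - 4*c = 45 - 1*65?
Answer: -20001/7 ≈ -2857.3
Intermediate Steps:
c = 13/2 (c = 3/2 - (45 - 1*65)/4 = 3/2 - (45 - 65)/4 = 3/2 - 1/4*(-20) = 3/2 + 5 = 13/2 ≈ 6.5000)
A = 20015/7 (A = (1/7)*20015 = 20015/7 ≈ 2859.3)
p(J, a) = -5*a
y(B) = -2 (y(B) = (B - 5*B)/(B + B) = (-4*B)/((2*B)) = (-4*B)*(1/(2*B)) = -2)
-(A + y(c)) = -(20015/7 - 2) = -1*20001/7 = -20001/7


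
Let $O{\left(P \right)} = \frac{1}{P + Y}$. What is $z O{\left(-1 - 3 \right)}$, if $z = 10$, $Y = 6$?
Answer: $5$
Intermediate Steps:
$O{\left(P \right)} = \frac{1}{6 + P}$ ($O{\left(P \right)} = \frac{1}{P + 6} = \frac{1}{6 + P}$)
$z O{\left(-1 - 3 \right)} = \frac{10}{6 - 4} = \frac{10}{2} = 10 \cdot \frac{1}{2} = 5$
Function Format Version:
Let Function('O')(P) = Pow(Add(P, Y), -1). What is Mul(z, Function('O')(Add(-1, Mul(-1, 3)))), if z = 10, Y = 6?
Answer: 5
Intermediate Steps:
Function('O')(P) = Pow(Add(6, P), -1) (Function('O')(P) = Pow(Add(P, 6), -1) = Pow(Add(6, P), -1))
Mul(z, Function('O')(Add(-1, Mul(-1, 3)))) = Mul(10, Pow(Add(6, Add(-1, Mul(-1, 3))), -1)) = Mul(10, Pow(Add(6, Add(-1, -3)), -1)) = Mul(10, Pow(Add(6, -4), -1)) = Mul(10, Pow(2, -1)) = Mul(10, Rational(1, 2)) = 5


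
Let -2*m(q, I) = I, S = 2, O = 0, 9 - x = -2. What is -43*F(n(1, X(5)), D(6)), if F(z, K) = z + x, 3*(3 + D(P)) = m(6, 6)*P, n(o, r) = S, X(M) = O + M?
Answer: -559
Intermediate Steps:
x = 11 (x = 9 - 1*(-2) = 9 + 2 = 11)
X(M) = M (X(M) = 0 + M = M)
m(q, I) = -I/2
n(o, r) = 2
D(P) = -3 - P (D(P) = -3 + ((-½*6)*P)/3 = -3 + (-3*P)/3 = -3 - P)
F(z, K) = 11 + z (F(z, K) = z + 11 = 11 + z)
-43*F(n(1, X(5)), D(6)) = -43*(11 + 2) = -43*13 = -559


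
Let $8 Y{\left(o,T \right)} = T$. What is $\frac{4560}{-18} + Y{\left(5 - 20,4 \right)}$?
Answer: $- \frac{1517}{6} \approx -252.83$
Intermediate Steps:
$Y{\left(o,T \right)} = \frac{T}{8}$
$\frac{4560}{-18} + Y{\left(5 - 20,4 \right)} = \frac{4560}{-18} + \frac{1}{8} \cdot 4 = 4560 \left(- \frac{1}{18}\right) + \frac{1}{2} = - \frac{760}{3} + \frac{1}{2} = - \frac{1517}{6}$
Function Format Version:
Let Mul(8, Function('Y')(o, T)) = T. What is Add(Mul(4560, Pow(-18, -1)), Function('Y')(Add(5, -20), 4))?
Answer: Rational(-1517, 6) ≈ -252.83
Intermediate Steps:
Function('Y')(o, T) = Mul(Rational(1, 8), T)
Add(Mul(4560, Pow(-18, -1)), Function('Y')(Add(5, -20), 4)) = Add(Mul(4560, Pow(-18, -1)), Mul(Rational(1, 8), 4)) = Add(Mul(4560, Rational(-1, 18)), Rational(1, 2)) = Add(Rational(-760, 3), Rational(1, 2)) = Rational(-1517, 6)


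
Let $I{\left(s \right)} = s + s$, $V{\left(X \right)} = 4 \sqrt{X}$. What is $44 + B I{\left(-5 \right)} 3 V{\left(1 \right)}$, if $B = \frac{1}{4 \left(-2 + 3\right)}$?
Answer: $14$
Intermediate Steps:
$B = \frac{1}{4}$ ($B = \frac{1}{4 \cdot 1} = \frac{1}{4} \approx 0.25$)
$I{\left(s \right)} = 2 s$
$44 + B I{\left(-5 \right)} 3 V{\left(1 \right)} = 44 + \frac{2 \left(-5\right) 3 \cdot 4 \sqrt{1}}{4} = 44 + \frac{\left(-10\right) 3 \cdot 4 \cdot 1}{4} = 44 + \frac{\left(-30\right) 4}{4} = 44 + \frac{1}{4} \left(-120\right) = 44 - 30 = 14$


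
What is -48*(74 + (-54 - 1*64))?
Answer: 2112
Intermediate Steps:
-48*(74 + (-54 - 1*64)) = -48*(74 + (-54 - 64)) = -48*(74 - 118) = -48*(-44) = 2112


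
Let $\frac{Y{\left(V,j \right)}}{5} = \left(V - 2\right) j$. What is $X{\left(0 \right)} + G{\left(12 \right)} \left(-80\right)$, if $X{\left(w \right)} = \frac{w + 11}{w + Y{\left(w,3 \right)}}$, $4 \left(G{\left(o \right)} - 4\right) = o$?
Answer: $- \frac{16811}{30} \approx -560.37$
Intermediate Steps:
$G{\left(o \right)} = 4 + \frac{o}{4}$
$Y{\left(V,j \right)} = 5 j \left(-2 + V\right)$ ($Y{\left(V,j \right)} = 5 \left(V - 2\right) j = 5 \left(-2 + V\right) j = 5 j \left(-2 + V\right)$)
$X{\left(w \right)} = \frac{11 + w}{-30 + 16 w}$ ($X{\left(w \right)} = \frac{w + 11}{w + 5 \cdot 3 \left(-2 + w\right)} = \frac{11 + w}{w + \left(-30 + 15 w\right)} = \frac{11 + w}{-30 + 16 w}$)
$X{\left(0 \right)} + G{\left(12 \right)} \left(-80\right) = \frac{11 + 0}{2 \left(-15 + 8 \cdot 0\right)} + \left(4 + \frac{1}{4} \cdot 12\right) \left(-80\right) = \frac{1}{2} \frac{1}{-15 + 0} \cdot 11 + \left(4 + 3\right) \left(-80\right) = \frac{1}{2} \frac{1}{-15} \cdot 11 + 7 \left(-80\right) = \frac{1}{2} \left(- \frac{1}{15}\right) 11 - 560 = - \frac{11}{30} - 560 = - \frac{16811}{30}$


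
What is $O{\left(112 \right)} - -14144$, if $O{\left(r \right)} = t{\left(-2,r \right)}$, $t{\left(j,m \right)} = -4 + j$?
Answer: $14138$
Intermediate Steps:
$O{\left(r \right)} = -6$ ($O{\left(r \right)} = -4 - 2 = -6$)
$O{\left(112 \right)} - -14144 = -6 - -14144 = -6 + 14144 = 14138$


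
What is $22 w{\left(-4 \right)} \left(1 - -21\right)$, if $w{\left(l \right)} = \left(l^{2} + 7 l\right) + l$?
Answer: $-7744$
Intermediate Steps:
$w{\left(l \right)} = l^{2} + 8 l$
$22 w{\left(-4 \right)} \left(1 - -21\right) = 22 \left(- 4 \left(8 - 4\right)\right) \left(1 - -21\right) = 22 \left(\left(-4\right) 4\right) \left(1 + 21\right) = 22 \left(-16\right) 22 = \left(-352\right) 22 = -7744$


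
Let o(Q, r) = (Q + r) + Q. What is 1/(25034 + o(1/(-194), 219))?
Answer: 97/2449540 ≈ 3.9599e-5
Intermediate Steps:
o(Q, r) = r + 2*Q
1/(25034 + o(1/(-194), 219)) = 1/(25034 + (219 + 2/(-194))) = 1/(25034 + (219 + 2*(-1/194))) = 1/(25034 + (219 - 1/97)) = 1/(25034 + 21242/97) = 1/(2449540/97) = 97/2449540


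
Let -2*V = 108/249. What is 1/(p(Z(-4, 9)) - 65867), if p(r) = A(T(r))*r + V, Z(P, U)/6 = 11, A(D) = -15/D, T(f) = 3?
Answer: -83/5494369 ≈ -1.5106e-5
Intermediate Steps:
V = -18/83 (V = -54/249 = -½*36/83 = -18/83 ≈ -0.21687)
Z(P, U) = 66 (Z(P, U) = 6*11 = 66)
p(r) = -18/83 - 5*r (p(r) = (-15/3)*r - 18/83 = (-15*⅓)*r - 18/83 = -5*r - 18/83 = -18/83 - 5*r)
1/(p(Z(-4, 9)) - 65867) = 1/((-18/83 - 5*66) - 65867) = 1/((-18/83 - 330) - 65867) = 1/(-27408/83 - 65867) = 1/(-5494369/83) = -83/5494369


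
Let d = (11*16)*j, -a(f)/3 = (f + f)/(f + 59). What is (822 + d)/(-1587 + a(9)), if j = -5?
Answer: 1972/53985 ≈ 0.036529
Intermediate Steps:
a(f) = -6*f/(59 + f) (a(f) = -3*(f + f)/(f + 59) = -3*2*f/(59 + f) = -6*f/(59 + f))
d = -880 (d = (11*16)*(-5) = 176*(-5) = -880)
(822 + d)/(-1587 + a(9)) = (822 - 880)/(-1587 - 6*9/(59 + 9)) = -58/(-1587 - 6*9/68) = -58/(-1587 - 6*9*1/68) = -58/(-1587 - 27/34) = -58/(-53985/34) = -58*(-34/53985) = 1972/53985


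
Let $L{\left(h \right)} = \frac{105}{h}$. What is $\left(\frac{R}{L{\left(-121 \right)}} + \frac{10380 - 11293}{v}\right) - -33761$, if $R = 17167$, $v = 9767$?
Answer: $\frac{14334910501}{1025535} \approx 13978.0$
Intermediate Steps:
$\left(\frac{R}{L{\left(-121 \right)}} + \frac{10380 - 11293}{v}\right) - -33761 = \left(\frac{17167}{105 \frac{1}{-121}} + \frac{10380 - 11293}{9767}\right) - -33761 = \left(\frac{17167}{105 \left(- \frac{1}{121}\right)} + \left(10380 - 11293\right) \frac{1}{9767}\right) + 33761 = \left(\frac{17167}{- \frac{105}{121}} - \frac{913}{9767}\right) + 33761 = \left(17167 \left(- \frac{121}{105}\right) - \frac{913}{9767}\right) + 33761 = \left(- \frac{2077207}{105} - \frac{913}{9767}\right) + 33761 = - \frac{20288176634}{1025535} + 33761 = \frac{14334910501}{1025535}$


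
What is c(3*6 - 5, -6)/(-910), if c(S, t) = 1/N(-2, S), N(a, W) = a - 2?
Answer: 1/3640 ≈ 0.00027473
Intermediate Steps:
N(a, W) = -2 + a
c(S, t) = -¼ (c(S, t) = 1/(-2 - 2) = 1/(-4) = -¼)
c(3*6 - 5, -6)/(-910) = -¼/(-910) = -¼*(-1/910) = 1/3640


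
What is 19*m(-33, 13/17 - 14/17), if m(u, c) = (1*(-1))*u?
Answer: 627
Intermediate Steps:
m(u, c) = -u
19*m(-33, 13/17 - 14/17) = 19*(-1*(-33)) = 19*33 = 627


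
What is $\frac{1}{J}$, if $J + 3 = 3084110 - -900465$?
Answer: $\frac{1}{3984572} \approx 2.5097 \cdot 10^{-7}$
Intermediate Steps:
$J = 3984572$ ($J = -3 + \left(3084110 - -900465\right) = -3 + \left(3084110 + 900465\right) = -3 + 3984575 = 3984572$)
$\frac{1}{J} = \frac{1}{3984572}$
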